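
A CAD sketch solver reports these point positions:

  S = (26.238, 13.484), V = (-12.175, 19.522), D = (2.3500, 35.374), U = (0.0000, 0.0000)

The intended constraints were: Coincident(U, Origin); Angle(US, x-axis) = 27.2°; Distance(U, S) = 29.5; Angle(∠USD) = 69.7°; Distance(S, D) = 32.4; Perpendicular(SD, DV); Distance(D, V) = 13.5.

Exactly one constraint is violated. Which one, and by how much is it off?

Distance(D, V) = 13.5 — off by 8.00.

U = (0.00, 0.00) ✓; US at 27.20° ✓; |US| = 29.50 ✓; ∠USD = 69.70° ✓; |SD| = 32.40 ✓; ∠(SD, DV) = 90.00° ✓; |DV| = 21.50 ✗.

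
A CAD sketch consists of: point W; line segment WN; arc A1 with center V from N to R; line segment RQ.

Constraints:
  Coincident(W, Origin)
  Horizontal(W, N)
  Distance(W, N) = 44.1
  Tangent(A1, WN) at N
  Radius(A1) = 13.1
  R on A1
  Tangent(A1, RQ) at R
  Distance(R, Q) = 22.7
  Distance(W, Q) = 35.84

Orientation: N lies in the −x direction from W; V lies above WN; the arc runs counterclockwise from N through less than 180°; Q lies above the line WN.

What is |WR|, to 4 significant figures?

33.13

Checks: |VN| = 13.10 ✓; |VR| = 13.10 ✓; ∠(VR, RQ) = 90.00° ✓; |RQ| = 22.70 ✓; |WQ| = 35.84 ✓.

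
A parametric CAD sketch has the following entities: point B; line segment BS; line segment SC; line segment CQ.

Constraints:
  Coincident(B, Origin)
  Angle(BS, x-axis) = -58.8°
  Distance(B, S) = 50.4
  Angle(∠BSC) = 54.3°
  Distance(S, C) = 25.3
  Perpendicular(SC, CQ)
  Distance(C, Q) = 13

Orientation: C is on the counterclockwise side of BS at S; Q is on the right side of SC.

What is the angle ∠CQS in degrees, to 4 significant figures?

62.80°

B is at the origin; BS runs at -58.8° with length 50.4, so S = 50.4·(cos -58.8°, sin -58.8°) = (26.11, -43.11). ∠BSC = 54.3°, so SC runs at -58.8° + (180° − 54.3°) = 66.90° from the x-axis; with |SC| = 25.3, C = S + 25.3·(cos 66.90°, sin 66.90°) = (36.03, -19.84). SC is perpendicular to CQ; with |CQ| = 13.0 on the right of SC, Q = C + 13.0·(0.9198, -0.3923) = (47.99, -24.94). Then cos ∠CQS = QC·QS / (|QC||QS|), giving 62.80°.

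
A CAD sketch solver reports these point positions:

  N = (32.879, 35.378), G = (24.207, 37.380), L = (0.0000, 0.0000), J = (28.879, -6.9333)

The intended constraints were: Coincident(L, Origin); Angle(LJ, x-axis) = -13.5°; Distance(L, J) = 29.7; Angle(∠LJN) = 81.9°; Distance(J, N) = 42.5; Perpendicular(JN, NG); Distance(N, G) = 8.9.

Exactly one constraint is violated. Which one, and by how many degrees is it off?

Perpendicular(JN, NG) — off by 7.60°.

L = (0.00, 0.00) ✓; LJ at -13.50° ✓; |LJ| = 29.70 ✓; ∠LJN = 81.90° ✓; |JN| = 42.50 ✓; ∠(JN, NG) = 82.40° ✗; |NG| = 8.900 ✓.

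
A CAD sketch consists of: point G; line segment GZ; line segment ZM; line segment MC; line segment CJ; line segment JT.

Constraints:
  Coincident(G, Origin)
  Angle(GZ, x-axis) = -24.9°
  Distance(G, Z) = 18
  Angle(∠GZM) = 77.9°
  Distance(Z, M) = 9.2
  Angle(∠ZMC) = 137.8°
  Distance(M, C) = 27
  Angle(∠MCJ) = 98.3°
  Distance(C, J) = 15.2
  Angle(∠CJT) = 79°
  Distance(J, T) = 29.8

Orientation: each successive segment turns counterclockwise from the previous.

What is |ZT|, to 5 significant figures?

9.7253

∠MCJ = 98.3° gives CJ at -158.90° from the x-axis; with |CJ| = 15.2, J = (-9.0703, 19.444). ∠CJT = 79.0° gives JT at -57.900° from the x-axis; with |JT| = 29.8, T = (6.7654, -5.8007). Then |ZT| = |T − Z| = 9.7253.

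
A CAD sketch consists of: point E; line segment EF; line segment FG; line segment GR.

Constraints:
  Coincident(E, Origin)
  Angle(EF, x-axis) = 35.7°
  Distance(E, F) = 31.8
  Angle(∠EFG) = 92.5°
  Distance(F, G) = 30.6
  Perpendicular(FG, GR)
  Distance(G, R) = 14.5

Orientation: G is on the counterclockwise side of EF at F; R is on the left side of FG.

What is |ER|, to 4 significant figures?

36.35

∠EFG = 92.5°, so FG runs at 35.7° + (180° − 92.5°) = 123.2° from the x-axis; with |FG| = 30.6, G = F + 30.6·(cos 123.2°, sin 123.2°) = (9.069, 44.16). FG ⟂ GR; with |GR| = 14.5 on the left of FG, R = G + 14.5·(-0.8368, -0.5476) = (-3.064, 36.22). Then |ER| = |R − E| = 36.35.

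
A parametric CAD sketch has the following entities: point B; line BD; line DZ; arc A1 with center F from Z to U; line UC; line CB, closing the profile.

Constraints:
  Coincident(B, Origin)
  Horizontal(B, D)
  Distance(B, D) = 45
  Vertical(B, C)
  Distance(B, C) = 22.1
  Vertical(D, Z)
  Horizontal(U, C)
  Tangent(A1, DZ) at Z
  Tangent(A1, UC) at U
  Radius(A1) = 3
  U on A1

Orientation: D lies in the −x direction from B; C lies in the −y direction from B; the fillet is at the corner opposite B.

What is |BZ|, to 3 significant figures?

48.9

The virtual corner opposite B is at (-45.0, -22.1). Tangency of A1 to DZ means the radius FZ is perpendicular to DZ and tangency of A1 to UC means the radius FU is perpendicular to UC, with radius 3.0, so the center F sits 3.0 in from both sides at F = (-42.0, -19.1). That places the tangent points at Z = (-45.0, -19.1) on DZ and U = (-42.0, -22.1) on UC. Then |BZ| = |Z − B| = 48.9.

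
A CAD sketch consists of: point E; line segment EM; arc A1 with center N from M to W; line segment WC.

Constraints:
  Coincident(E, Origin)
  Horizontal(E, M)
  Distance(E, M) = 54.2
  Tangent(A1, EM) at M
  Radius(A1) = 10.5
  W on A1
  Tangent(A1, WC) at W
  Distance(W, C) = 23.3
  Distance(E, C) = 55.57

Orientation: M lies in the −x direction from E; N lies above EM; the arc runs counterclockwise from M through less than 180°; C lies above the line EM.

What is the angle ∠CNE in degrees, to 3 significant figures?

77.5°

E is at the origin; E and M share the same y with |EM| = 54.2 and M on the −x side, so M = (-54.2, 0.00). A1 meets EM tangentially, so NM is at right angles to EM, so N = M + (0, 10.5) = (-54.2, 10.5). Since NW ⟂ WC (tangency), |NC| = √(10.5² + 23.3²) = 25.6 regardless of where W sits on A1. So C lies on both circle(E, 55.57) and circle(N, 25.6); the above-EM intersection is C = (-44.0, 33.9). W is the foot of the tangent from C: W = (-43.7, 10.6).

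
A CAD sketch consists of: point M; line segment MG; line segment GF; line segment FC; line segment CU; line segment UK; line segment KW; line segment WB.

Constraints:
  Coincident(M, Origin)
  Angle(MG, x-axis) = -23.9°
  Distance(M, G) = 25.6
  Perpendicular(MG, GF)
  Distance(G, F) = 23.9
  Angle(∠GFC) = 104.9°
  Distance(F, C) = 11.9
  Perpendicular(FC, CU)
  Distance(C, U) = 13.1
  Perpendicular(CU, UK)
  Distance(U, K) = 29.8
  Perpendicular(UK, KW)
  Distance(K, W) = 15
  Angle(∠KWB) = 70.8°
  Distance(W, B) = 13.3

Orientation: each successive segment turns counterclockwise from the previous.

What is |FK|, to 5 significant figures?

22.182

The perpendicularity gives CU at right angles to FC, so CU runs at -128.80°; with |CU| = 13.1, U = (15.605, 8.7263). CU ⟂ UK, so UK runs at -38.800°; with |UK| = 29.8, K = (38.829, -9.9465). Then |FK| = |K − F| = 22.182.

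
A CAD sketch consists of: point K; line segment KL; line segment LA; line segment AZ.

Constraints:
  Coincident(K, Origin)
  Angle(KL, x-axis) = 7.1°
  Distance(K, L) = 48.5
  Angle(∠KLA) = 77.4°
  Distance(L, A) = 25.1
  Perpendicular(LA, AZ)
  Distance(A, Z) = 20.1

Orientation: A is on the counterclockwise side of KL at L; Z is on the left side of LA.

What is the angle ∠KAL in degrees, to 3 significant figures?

72.9°

K is at the origin; KL runs at 7.1° with length 48.5, so L = 48.5·(cos 7.1°, sin 7.1°) = (48.1, 5.99). ∠KLA = 77.4°, so LA runs at 7.1° + (180° − 77.4°) = 110° from the x-axis; with |LA| = 25.1, A = L + 25.1·(cos 110°, sin 110°) = (39.7, 29.6). Then cos ∠KAL = AK·AL / (|AK||AL|), giving 72.9°.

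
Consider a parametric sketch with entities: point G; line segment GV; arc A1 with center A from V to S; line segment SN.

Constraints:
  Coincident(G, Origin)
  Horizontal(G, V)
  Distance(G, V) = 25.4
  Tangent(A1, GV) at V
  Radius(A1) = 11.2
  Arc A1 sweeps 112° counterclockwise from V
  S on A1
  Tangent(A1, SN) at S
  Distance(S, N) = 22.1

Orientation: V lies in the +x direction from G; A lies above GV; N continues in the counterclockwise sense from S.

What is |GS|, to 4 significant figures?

38.96

Since A1 is tangent to GV there, AV ⟂ GV, so A = V + (0, 11.2) = (25.40, 11.20). On A1, V sits at bearing -90° from A; a 112° counterclockwise sweep puts S at bearing 22°, so S = A + 11.2·(cos 22°, sin 22°) = (35.78, 15.40). Then |GS| = |S − G| = 38.96.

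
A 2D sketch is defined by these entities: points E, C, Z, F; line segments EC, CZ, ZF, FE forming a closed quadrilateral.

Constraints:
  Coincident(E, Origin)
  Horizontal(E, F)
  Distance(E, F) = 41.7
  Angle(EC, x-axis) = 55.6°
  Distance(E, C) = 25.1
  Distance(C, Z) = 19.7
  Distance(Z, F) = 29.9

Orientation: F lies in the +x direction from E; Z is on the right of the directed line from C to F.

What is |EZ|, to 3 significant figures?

11.9

Checks: |CZ| = 19.70 ✓; |ZF| = 29.90 ✓.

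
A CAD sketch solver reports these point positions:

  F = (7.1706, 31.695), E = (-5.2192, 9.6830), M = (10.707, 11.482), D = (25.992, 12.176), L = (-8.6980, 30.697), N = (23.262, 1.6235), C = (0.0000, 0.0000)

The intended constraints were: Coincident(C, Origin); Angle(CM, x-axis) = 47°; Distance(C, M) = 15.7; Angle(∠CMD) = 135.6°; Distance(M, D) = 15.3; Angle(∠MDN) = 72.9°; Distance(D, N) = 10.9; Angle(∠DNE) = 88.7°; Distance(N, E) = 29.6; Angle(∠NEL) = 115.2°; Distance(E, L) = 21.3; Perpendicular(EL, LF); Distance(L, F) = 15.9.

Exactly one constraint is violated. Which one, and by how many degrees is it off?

Perpendicular(EL, LF) — off by 5.80°.

C = (0.00, 0.00) ✓; CM at 47.00° ✓; |CM| = 15.70 ✓; ∠CMD = 135.6° ✓; |MD| = 15.30 ✓; ∠MDN = 72.90° ✓; |DN| = 10.90 ✓; ∠DNE = 88.70° ✓; |NE| = 29.60 ✓; ∠NEL = 115.2° ✓; |EL| = 21.30 ✓; ∠(EL, LF) = 95.80° ✗; |LF| = 15.90 ✓.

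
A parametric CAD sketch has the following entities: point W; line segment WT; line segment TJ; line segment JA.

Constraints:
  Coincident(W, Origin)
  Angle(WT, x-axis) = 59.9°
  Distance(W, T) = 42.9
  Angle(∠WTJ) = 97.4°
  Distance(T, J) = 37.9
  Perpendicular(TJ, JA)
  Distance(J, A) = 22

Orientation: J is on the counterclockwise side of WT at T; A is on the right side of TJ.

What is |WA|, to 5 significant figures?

77.792

∠WTJ = 97.4°, so TJ runs at 59.9° + (180° − 97.4°) = 142.50° from the x-axis; with |TJ| = 37.9, J = T + 37.9·(cos 142.50°, sin 142.50°) = (-8.5533, 60.187). The perpendicularity gives JA at right angles to TJ; with |JA| = 22.0 on the right of TJ, A = J + 22.0·(0.60876, 0.79335) = (4.8395, 77.641). Then |WA| = |A − W| = 77.792.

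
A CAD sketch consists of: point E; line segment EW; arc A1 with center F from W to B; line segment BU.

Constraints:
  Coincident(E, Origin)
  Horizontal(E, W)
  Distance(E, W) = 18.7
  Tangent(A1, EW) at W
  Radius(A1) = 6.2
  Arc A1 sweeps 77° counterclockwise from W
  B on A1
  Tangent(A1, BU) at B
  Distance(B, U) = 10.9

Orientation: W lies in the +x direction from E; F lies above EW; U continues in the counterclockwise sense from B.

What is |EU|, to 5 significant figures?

31.264

On A1, W sits at bearing -90° from F; a 77° counterclockwise sweep puts B at bearing -13°, so B = F + 6.2·(cos -13°, sin -13°) = (24.741, 4.8053). The tangent condition forces FB to be normal to BU, so BU runs along (−sin -13°, cos -13°); with |BU| = 10.9, U = (27.193, 15.426). Then |EU| = |U − E| = 31.264.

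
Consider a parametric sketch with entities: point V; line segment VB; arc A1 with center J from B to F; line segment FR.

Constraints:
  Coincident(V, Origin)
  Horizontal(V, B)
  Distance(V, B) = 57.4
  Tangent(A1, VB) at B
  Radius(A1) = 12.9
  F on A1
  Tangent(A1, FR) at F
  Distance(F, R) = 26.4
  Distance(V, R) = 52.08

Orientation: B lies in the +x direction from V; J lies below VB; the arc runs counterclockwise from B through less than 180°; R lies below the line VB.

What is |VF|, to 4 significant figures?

45.94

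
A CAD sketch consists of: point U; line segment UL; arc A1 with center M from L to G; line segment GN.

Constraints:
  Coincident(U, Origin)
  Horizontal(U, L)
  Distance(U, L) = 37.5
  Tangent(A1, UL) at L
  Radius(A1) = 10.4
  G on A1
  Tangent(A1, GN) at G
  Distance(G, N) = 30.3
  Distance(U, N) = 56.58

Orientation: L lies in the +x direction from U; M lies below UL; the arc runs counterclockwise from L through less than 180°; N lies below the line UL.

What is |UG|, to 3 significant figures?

30.9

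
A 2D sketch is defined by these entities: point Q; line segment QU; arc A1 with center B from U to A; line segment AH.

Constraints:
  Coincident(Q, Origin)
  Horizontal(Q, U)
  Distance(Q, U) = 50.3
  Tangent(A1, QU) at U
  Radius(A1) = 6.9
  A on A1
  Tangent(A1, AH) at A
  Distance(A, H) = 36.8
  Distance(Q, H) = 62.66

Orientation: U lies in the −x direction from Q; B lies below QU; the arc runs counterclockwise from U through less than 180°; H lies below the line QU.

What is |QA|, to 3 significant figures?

57.6

Q is at the origin; QU is horizontal with |QU| = 50.3 and U on the −x side, so U = (-50.3, 0.00). A1 meets QU tangentially, so BU is at right angles to QU, so B = U + (0, -6.9) = (-50.3, -6.90). Since BA ⟂ AH (tangency), |BH| = √(6.9² + 36.8²) = 37.4 regardless of where A sits on A1. So H lies on both circle(Q, 62.66) and circle(B, 37.4); the below-QU intersection is H = (-44.7, -43.9). A is the foot of the tangent from H: A = (-56.8, -9.17).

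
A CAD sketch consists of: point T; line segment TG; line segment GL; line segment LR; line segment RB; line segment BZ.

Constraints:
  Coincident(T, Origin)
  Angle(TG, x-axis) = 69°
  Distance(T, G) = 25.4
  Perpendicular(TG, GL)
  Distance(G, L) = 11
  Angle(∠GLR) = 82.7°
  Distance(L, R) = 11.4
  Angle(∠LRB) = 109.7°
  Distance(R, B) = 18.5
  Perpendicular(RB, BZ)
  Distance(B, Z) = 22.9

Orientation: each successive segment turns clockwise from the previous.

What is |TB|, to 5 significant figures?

13.227

T is at the origin; TG runs at 69.0° with length 25.4, so G = (9.1025, 23.713). TG ⟂ GL, so GL runs at -21.000°; with |GL| = 11.0, L = (19.372, 19.771). ∠GLR = 82.7° gives LR at -118.30° from the x-axis; with |LR| = 11.4, R = (13.967, 9.7335). ∠LRB = 109.7° gives RB at 171.40° from the x-axis; with |RB| = 18.5, B = (-4.3247, 12.500). Then |TB| = |B − T| = 13.227.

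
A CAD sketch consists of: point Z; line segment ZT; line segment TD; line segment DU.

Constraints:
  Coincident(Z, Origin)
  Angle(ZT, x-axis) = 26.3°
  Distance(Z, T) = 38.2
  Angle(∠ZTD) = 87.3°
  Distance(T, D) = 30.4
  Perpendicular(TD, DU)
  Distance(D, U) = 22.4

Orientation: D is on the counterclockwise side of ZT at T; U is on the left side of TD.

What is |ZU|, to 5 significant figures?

32.654

Z is at the origin; ZT runs at 26.3° with length 38.2, so T = 38.2·(cos 26.3°, sin 26.3°) = (34.246, 16.925). ∠ZTD = 87.3°, so TD runs at 26.3° + (180° − 87.3°) = 119.00° from the x-axis; with |TD| = 30.4, D = T + 30.4·(cos 119.00°, sin 119.00°) = (19.508, 43.514). The perpendicularity gives DU at right angles to TD; with |DU| = 22.4 on the left of TD, U = D + 22.4·(-0.87462, -0.48481) = (-0.083912, 32.654). Then |ZU| = |U − Z| = 32.654.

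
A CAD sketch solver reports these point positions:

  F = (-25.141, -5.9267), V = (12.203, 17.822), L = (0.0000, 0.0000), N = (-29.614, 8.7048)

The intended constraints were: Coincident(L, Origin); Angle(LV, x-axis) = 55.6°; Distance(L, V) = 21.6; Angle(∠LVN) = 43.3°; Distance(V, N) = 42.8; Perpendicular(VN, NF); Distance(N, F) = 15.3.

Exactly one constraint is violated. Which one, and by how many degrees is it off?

Perpendicular(VN, NF) — off by 4.70°.

L = (0.00, 0.00) ✓; LV at 55.60° ✓; |LV| = 21.60 ✓; ∠LVN = 43.30° ✓; |VN| = 42.80 ✓; ∠(VN, NF) = 94.70° ✗; |NF| = 15.30 ✓.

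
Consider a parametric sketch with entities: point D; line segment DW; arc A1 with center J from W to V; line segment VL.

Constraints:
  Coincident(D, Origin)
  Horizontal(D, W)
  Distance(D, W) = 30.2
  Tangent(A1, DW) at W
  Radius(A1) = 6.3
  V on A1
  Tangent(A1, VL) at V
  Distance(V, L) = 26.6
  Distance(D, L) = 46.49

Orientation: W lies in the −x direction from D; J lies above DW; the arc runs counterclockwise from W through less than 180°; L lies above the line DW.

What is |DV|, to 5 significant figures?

25.539

D is at the origin; DW is horizontal with |DW| = 30.2 and W on the −x side, so W = (-30.200, 0.0000). The tangent condition forces JW to be normal to DW, so J = W + (0, 6.3) = (-30.200, 6.3000). Since JV ⟂ VL (tangency), |JL| = √(6.3² + 26.6²) = 27.336 regardless of where V sits on A1. So L lies on both circle(D, 46.49) and circle(J, 27.336); the above-DW intersection is L = (-32.167, 33.565). V is the foot of the tangent from L: V = (-24.190, 8.1893).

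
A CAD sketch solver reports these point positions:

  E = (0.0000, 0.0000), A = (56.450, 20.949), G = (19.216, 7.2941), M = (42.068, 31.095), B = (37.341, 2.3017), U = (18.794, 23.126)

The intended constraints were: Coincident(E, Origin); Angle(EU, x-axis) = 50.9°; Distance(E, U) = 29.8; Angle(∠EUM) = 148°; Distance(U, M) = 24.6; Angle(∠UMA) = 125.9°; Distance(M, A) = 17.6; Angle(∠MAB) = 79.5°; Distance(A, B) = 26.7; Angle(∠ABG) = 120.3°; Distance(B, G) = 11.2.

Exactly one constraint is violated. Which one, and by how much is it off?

Distance(B, G) = 11.2 — off by 7.60.

E = (0.00, 0.00) ✓; EU at 50.90° ✓; |EU| = 29.80 ✓; ∠EUM = 148.0° ✓; |UM| = 24.60 ✓; ∠UMA = 125.9° ✓; |MA| = 17.60 ✓; ∠MAB = 79.50° ✓; |AB| = 26.70 ✓; ∠ABG = 120.3° ✓; |BG| = 18.80 ✗.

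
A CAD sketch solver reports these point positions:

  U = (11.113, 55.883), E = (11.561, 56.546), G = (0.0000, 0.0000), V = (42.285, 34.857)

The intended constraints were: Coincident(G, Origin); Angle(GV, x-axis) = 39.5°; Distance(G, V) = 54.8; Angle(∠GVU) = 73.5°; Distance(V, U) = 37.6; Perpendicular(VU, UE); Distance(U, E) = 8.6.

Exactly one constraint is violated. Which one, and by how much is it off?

Distance(U, E) = 8.6 — off by 7.80.

G = (0.00, 0.00) ✓; GV at 39.50° ✓; |GV| = 54.80 ✓; ∠GVU = 73.50° ✓; |VU| = 37.60 ✓; ∠(VU, UE) = 90.05° ✓; |UE| = 0.8002 ✗.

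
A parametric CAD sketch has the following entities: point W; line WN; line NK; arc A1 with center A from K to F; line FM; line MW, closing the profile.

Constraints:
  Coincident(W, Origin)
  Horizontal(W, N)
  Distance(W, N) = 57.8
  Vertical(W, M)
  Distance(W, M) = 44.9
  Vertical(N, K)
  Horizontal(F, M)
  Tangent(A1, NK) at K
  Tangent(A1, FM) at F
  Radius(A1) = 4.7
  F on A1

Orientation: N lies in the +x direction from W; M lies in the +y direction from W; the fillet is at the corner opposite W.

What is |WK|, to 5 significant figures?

70.405

W is at the origin; WN is horizontal with |WN| = 57.8 and N on the +x side, so N = (57.800, 0.0000). WM is vertical with |WM| = 44.9 and M on the +y side, so M = (0.0000, 44.900). The virtual corner opposite W is at (57.800, 44.900). The tangent condition forces AK to be normal to NK and the tangent condition forces AF to be normal to FM, with radius 4.7, so the center A sits 4.7 in from both sides at A = (53.100, 40.200). That places the tangent points at K = (57.800, 40.200) on NK and F = (53.100, 44.900) on FM. Then |WK| = |K − W| = 70.405.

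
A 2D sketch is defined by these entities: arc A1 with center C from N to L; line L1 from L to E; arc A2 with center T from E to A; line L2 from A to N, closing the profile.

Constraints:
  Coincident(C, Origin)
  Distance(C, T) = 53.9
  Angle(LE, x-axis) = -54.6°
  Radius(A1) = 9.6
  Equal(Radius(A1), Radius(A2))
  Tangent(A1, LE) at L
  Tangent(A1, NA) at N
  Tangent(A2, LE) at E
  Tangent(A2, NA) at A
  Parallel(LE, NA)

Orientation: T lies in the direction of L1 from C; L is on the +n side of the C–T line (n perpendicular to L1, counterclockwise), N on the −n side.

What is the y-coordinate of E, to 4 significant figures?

-38.37

The slot axis is L1's direction at -54.6°, so u = (cos -54.6°, sin -54.6°) = (0.5793, -0.8151) and n = (−sin -54.6°, cos -54.6°) = (0.8151, 0.5793). C is at the origin and T lies 53.9 along u from C, so T = 53.9·u = (31.22, -43.94). Tangency of A1 to both parallel lines with radius 9.6 puts L and N at C ± 9.6·n: L = (7.825, 5.561), N = (-7.825, -5.561). Equal radii place E and A the same way about T: E = T + 9.6·n = (39.05, -38.37), A = T − 9.6·n = (23.40, -49.50). So E.y = -38.37.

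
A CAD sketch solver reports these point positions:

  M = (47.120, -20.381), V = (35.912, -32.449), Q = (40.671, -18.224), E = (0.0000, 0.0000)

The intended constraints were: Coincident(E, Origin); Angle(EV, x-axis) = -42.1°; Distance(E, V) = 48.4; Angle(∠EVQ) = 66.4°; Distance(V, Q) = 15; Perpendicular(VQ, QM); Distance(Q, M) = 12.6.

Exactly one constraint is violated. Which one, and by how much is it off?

Distance(Q, M) = 12.6 — off by 5.80.

E = (0.00, 0.00) ✓; EV at -42.10° ✓; |EV| = 48.40 ✓; ∠EVQ = 66.40° ✓; |VQ| = 15.00 ✓; ∠(VQ, QM) = 90.00° ✓; |QM| = 6.800 ✗.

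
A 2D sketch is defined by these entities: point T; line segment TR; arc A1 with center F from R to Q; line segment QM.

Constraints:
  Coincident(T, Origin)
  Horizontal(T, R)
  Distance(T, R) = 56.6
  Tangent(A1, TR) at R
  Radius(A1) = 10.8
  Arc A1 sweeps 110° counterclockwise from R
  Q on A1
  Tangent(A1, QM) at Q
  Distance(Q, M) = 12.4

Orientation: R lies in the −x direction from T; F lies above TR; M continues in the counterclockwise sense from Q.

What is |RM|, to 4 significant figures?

26.81

T is at the origin; TR is horizontal with |TR| = 56.6 and R on the −x side, so R = (-56.60, 0.000). The tangent condition forces FR to be normal to TR, so F = R + (0, 10.8) = (-56.60, 10.80). On A1, R sits at bearing -90° from F; a 110° counterclockwise sweep puts Q at bearing 20°, so Q = F + 10.8·(cos 20°, sin 20°) = (-46.45, 14.49). The tangent condition forces FQ to be normal to QM, so QM runs along (−sin 20°, cos 20°); with |QM| = 12.4, M = (-50.69, 26.15). Then |RM| = |M − R| = 26.81.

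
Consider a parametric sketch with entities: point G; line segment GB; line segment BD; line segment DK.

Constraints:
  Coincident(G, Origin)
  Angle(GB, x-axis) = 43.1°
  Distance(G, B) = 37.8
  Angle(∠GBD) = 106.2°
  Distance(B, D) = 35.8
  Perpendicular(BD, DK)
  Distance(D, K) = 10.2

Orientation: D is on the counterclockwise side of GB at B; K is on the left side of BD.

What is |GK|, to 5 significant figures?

53.189

G is at the origin; GB runs at 43.1° with length 37.8, so B = 37.8·(cos 43.1°, sin 43.1°) = (27.600, 25.828). ∠GBD = 106.2°, so BD runs at 43.1° + (180° − 106.2°) = 116.90° from the x-axis; with |BD| = 35.8, D = B + 35.8·(cos 116.90°, sin 116.90°) = (11.403, 57.754). BD is perpendicular to DK; with |DK| = 10.2 on the left of BD, K = D + 10.2·(-0.89180, -0.45243) = (2.3066, 53.139). Then |GK| = |K − G| = 53.189.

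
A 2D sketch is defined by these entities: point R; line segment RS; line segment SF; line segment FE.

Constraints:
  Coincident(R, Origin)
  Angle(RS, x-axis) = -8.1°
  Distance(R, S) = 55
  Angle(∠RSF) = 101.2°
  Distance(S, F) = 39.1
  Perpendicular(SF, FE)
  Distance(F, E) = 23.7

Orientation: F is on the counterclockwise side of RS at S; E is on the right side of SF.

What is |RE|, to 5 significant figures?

92.240

R is at the origin; RS runs at -8.1° with length 55.0, so S = 55.0·(cos -8.1°, sin -8.1°) = (54.451, -7.7496). ∠RSF = 101.2°, so SF runs at -8.1° + (180° − 101.2°) = 70.700° from the x-axis; with |SF| = 39.1, F = S + 39.1·(cos 70.700°, sin 70.700°) = (67.374, 29.153). SF is perpendicular to FE; with |FE| = 23.7 on the right of SF, E = F + 23.7·(0.94380, -0.33051) = (89.742, 21.320). Then |RE| = |E − R| = 92.240.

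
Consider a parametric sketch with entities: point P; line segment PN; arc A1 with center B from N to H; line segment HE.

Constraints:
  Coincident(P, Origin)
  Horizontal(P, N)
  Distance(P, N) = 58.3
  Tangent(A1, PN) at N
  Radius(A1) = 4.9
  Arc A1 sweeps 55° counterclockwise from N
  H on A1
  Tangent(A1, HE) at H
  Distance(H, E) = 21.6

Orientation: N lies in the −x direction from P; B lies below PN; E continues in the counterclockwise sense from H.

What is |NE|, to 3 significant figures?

25.7

P is at the origin; P and N share the same y with |PN| = 58.3 and N on the −x side, so N = (-58.3, 0.00). Since A1 is tangent to PN there, BN ⟂ PN, so B = N + (0, -4.9) = (-58.3, -4.90). On A1, N sits at bearing 90° from B; a 55° counterclockwise sweep puts H at bearing 145°, so H = B + 4.9·(cos 145°, sin 145°) = (-62.3, -2.09). Since A1 is tangent to HE there, BH ⟂ HE, so HE runs along (−sin 145°, cos 145°); with |HE| = 21.6, E = (-74.7, -19.8). Then |NE| = |E − N| = 25.7.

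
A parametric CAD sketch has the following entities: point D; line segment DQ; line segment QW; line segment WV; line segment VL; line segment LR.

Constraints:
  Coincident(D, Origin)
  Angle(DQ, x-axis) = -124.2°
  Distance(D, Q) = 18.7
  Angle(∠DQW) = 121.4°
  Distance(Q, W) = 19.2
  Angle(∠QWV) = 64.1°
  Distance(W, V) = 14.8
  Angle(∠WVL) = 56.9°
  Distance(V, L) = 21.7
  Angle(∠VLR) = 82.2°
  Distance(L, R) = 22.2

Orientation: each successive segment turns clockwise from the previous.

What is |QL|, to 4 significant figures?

5.512

D is at the origin; DQ runs at -124.2° with length 18.7, so Q = (-10.51, -15.47). ∠DQW = 121.4° gives QW at 177.2° from the x-axis; with |QW| = 19.2, W = (-29.69, -14.53). ∠QWV = 64.1° gives WV at 61.30° from the x-axis; with |WV| = 14.8, V = (-22.58, -1.547). ∠WVL = 56.9° gives VL at -61.80° from the x-axis; with |VL| = 21.7, L = (-12.33, -20.67). Then |QL| = |L − Q| = 5.512.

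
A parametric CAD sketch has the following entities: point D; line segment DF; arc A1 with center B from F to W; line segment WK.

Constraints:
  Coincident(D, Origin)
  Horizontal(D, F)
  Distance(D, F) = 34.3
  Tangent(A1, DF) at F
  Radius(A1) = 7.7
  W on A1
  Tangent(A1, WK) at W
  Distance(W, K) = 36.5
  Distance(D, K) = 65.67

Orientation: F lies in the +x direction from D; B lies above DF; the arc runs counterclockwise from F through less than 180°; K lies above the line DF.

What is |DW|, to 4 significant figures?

42.10

Checks: |BW| = 7.700 ✓; ∠(BW, WK) = 90.00° ✓; |WK| = 36.50 ✓; |DK| = 65.67 ✓.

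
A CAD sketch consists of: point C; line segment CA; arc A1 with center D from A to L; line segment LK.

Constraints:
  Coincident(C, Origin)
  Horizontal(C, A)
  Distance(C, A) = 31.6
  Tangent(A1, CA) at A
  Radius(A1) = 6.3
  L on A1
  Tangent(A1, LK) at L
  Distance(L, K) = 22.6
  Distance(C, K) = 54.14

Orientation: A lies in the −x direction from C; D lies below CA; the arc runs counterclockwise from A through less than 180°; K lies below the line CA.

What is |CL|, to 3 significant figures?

36.8

C is at the origin; C and A share the same y with |CA| = 31.6 and A on the −x side, so A = (-31.6, 0.00). A1 meets CA tangentially, so DA is at right angles to CA, so D = A + (0, -6.3) = (-31.6, -6.30). Since DL ⟂ LK (tangency), |DK| = √(6.3² + 22.6²) = 23.5 regardless of where L sits on A1. So K lies on both circle(C, 54.14) and circle(D, 23.5); the below-CA intersection is K = (-49.9, -21.0). L is the foot of the tangent from K: L = (-36.7, -2.62).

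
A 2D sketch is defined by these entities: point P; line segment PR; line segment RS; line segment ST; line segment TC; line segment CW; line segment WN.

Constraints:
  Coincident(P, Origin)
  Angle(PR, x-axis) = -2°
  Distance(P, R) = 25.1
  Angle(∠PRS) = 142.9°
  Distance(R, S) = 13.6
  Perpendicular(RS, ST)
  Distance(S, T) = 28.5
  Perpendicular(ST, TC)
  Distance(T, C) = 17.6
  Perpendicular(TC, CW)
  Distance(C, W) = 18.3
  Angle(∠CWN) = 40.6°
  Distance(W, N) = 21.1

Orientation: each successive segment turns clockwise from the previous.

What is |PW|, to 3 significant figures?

16.8

ST ⟂ TC, so TC runs at 141°; with |TC| = 17.6, C = (4.01, -20.5). The perpendicularity gives CW at right angles to TC, so CW runs at 50.9°; with |CW| = 18.3, W = (15.5, -6.27). Then |PW| = |W − P| = 16.8.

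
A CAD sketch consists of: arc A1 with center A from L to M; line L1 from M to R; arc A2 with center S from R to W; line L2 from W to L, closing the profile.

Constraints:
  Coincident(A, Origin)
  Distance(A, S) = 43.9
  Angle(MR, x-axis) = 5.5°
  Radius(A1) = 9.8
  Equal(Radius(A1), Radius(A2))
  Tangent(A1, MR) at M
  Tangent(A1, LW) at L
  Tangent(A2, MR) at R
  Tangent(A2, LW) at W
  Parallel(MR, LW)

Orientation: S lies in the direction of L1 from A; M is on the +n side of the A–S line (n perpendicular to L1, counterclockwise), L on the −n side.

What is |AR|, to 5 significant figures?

44.981

The slot axis is L1's direction at 5.5°, so u = (cos 5.5°, sin 5.5°) = (0.99540, 0.095846) and n = (−sin 5.5°, cos 5.5°) = (-0.095846, 0.99540). A is at the origin and S lies 43.9 along u from A, so S = 43.9·u = (43.698, 4.2076). Tangency of A1 to both parallel lines with radius 9.8 puts M and L at A ± 9.8·n: M = (-0.93929, 9.7549), L = (0.93929, -9.7549). Equal radii place R and W the same way about S: R = S + 9.8·n = (42.759, 13.963), W = S − 9.8·n = (44.637, -5.5473). Then |AR| = |R − A| = 44.981.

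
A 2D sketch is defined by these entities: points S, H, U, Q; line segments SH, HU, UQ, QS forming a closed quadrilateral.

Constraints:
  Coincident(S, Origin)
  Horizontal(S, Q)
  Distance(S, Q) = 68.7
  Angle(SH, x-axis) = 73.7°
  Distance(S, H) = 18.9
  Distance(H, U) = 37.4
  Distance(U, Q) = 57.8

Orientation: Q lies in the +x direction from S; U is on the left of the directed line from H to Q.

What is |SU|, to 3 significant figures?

54.7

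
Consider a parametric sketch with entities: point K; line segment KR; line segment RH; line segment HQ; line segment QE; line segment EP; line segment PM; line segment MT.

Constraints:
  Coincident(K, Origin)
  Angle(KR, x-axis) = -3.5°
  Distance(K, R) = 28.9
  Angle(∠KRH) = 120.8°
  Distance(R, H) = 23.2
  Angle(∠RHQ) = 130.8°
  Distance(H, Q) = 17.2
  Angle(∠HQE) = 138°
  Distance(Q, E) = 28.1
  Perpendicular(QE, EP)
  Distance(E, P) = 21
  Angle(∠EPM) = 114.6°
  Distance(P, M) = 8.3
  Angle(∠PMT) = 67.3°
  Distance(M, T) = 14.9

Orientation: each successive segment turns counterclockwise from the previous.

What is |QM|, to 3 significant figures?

31.9

K is at the origin; KR runs at -3.5° with length 28.9, so R = (28.8, -1.76). ∠KRH = 120.8° gives RH at 55.7° from the x-axis; with |RH| = 23.2, H = (41.9, 17.4). ∠RHQ = 130.8° gives HQ at 105° from the x-axis; with |HQ| = 17.2, Q = (37.5, 34.0). ∠HQE = 138.0° gives QE at 147° from the x-axis; with |QE| = 28.1, E = (14.0, 49.4). QE is perpendicular to EP, so EP runs at -123°; with |EP| = 21.0, P = (2.49, 31.8). ∠EPM = 114.6° gives PM at -57.7° from the x-axis; with |PM| = 8.3, M = (6.92, 24.8). Then |QM| = |M − Q| = 31.9.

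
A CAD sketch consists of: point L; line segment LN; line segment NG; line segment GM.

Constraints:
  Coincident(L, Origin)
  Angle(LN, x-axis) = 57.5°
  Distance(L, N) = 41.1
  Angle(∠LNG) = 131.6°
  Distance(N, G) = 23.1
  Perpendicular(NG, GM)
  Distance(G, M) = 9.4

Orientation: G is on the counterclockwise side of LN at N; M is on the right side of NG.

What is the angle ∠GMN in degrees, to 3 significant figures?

67.9°

L is at the origin; LN runs at 57.5° with length 41.1, so N = 41.1·(cos 57.5°, sin 57.5°) = (22.1, 34.7). ∠LNG = 131.6°, so NG runs at 57.5° + (180° − 131.6°) = 106° from the x-axis; with |NG| = 23.1, G = N + 23.1·(cos 106°, sin 106°) = (15.8, 56.9). NG is perpendicular to GM; with |GM| = 9.4 on the right of NG, M = G + 9.4·(0.962, 0.274) = (24.8, 59.5). Then cos ∠GMN = MG·MN / (|MG||MN|), giving 67.9°.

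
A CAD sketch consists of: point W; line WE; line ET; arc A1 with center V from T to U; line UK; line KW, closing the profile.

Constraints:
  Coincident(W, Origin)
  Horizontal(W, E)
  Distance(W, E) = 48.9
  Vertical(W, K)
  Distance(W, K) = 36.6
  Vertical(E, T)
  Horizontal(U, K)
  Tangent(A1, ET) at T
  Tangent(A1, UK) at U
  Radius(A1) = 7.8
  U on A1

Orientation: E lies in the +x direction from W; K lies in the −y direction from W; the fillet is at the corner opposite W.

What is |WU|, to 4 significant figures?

55.03

W is at the origin; WE is horizontal with |WE| = 48.9 and E on the +x side, so E = (48.90, 0.000). W and K share the same x with |WK| = 36.6 and K on the −y side, so K = (0.000, -36.60). The virtual corner opposite W is at (48.90, -36.60). Tangency of A1 to ET means the radius VT is perpendicular to ET and since A1 is tangent to UK there, VU ⟂ UK, with radius 7.8, so the center V sits 7.8 in from both sides at V = (41.10, -28.80). That places the tangent points at T = (48.90, -28.80) on ET and U = (41.10, -36.60) on UK. Then |WU| = |U − W| = 55.03.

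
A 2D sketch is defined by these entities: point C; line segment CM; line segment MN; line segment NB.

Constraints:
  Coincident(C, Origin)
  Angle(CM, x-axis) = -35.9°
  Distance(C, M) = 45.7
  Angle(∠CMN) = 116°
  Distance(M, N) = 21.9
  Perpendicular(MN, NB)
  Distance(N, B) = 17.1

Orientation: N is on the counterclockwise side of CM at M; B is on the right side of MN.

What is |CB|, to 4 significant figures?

71.71

∠CMN = 116.0°, so MN runs at -35.9° + (180° − 116.0°) = 28.10° from the x-axis; with |MN| = 21.9, N = M + 21.9·(cos 28.10°, sin 28.10°) = (56.34, -16.48). MN is perpendicular to NB; with |NB| = 17.1 on the right of MN, B = N + 17.1·(0.4710, -0.8821) = (64.39, -31.57). Then |CB| = |B − C| = 71.71.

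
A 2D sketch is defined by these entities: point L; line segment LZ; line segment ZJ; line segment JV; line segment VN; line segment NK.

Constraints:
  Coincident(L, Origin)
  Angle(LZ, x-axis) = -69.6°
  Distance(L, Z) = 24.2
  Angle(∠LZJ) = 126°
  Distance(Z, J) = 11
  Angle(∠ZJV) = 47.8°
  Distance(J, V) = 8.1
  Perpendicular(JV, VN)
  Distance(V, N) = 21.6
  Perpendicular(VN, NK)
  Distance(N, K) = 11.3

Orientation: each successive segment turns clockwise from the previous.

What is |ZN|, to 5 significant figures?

13.470

L is at the origin; LZ runs at -69.6° with length 24.2, so Z = (8.4354, -22.682). ∠LZJ = 126.0° gives ZJ at -123.60° from the x-axis; with |ZJ| = 11.0, J = (2.3481, -31.844). ∠ZJV = 47.8° gives JV at 104.20° from the x-axis; with |JV| = 8.1, V = (0.36115, -23.992). JV is perpendicular to VN, so VN runs at 14.200°; with |VN| = 21.6, N = (21.301, -18.693). Then |ZN| = |N − Z| = 13.470.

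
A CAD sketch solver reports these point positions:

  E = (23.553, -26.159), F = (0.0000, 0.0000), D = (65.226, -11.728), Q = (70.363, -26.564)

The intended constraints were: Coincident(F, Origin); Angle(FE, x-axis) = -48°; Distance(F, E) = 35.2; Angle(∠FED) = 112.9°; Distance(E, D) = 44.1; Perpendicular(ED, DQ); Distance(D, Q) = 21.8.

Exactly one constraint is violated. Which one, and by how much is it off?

Distance(D, Q) = 21.8 — off by 6.10.

F = (0.00, 0.00) ✓; FE at -48.00° ✓; |FE| = 35.20 ✓; ∠FED = 112.9° ✓; |ED| = 44.10 ✓; ∠(ED, DQ) = 90.00° ✓; |DQ| = 15.70 ✗.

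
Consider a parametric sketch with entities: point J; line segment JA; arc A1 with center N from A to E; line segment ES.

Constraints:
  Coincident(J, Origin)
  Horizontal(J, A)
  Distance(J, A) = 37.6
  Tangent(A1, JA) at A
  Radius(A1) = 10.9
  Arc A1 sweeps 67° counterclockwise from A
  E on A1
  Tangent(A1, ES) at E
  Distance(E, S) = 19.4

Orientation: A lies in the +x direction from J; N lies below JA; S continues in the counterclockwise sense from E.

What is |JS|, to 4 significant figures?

31.62

On A1, A sits at bearing 90° from N; a 67° counterclockwise sweep puts E at bearing 157°, so E = N + 10.9·(cos 157°, sin 157°) = (27.57, -6.641). Since A1 is tangent to ES there, NE ⟂ ES, so ES runs along (−sin 157°, cos 157°); with |ES| = 19.4, S = (19.99, -24.50). Then |JS| = |S − J| = 31.62.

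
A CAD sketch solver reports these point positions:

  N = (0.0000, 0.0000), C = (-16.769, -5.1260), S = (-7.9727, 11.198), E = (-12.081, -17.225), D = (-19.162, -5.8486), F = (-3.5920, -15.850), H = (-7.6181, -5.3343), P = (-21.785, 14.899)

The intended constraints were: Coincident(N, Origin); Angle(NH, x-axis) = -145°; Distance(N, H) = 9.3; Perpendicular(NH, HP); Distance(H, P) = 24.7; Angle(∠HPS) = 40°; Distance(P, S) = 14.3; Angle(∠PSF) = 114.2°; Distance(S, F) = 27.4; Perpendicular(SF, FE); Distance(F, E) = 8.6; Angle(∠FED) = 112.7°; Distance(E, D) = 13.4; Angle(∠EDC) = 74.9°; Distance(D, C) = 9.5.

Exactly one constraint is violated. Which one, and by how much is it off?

Distance(D, C) = 9.5 — off by 7.00.

N = (0.00, 0.00) ✓; NH at -145.0° ✓; |NH| = 9.300 ✓; ∠(NH, HP) = 90.00° ✓; |HP| = 24.70 ✓; ∠HPS = 40.00° ✓; |PS| = 14.30 ✓; ∠PSF = 114.2° ✓; |SF| = 27.40 ✓; ∠(SF, FE) = 90.00° ✓; |FE| = 8.600 ✓; ∠FED = 112.7° ✓; |ED| = 13.40 ✓; ∠EDC = 74.90° ✓; |DC| = 2.500 ✗.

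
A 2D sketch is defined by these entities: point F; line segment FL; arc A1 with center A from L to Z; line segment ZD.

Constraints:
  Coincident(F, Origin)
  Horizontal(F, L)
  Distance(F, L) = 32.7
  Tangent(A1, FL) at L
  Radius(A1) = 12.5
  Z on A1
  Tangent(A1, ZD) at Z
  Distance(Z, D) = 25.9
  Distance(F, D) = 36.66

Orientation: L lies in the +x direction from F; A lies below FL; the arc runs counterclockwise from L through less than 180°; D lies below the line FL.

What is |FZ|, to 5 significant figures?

22.586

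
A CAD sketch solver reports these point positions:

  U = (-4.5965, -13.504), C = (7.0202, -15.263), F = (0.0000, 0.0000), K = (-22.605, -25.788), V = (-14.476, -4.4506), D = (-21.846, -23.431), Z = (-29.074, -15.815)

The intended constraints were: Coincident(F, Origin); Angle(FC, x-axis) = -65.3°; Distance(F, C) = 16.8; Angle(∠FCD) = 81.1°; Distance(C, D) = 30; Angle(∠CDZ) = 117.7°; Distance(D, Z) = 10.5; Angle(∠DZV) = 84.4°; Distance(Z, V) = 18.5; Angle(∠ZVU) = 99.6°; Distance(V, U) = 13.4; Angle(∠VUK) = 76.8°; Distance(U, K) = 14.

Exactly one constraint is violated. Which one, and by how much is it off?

Distance(U, K) = 14 — off by 7.80.

F = (0.00, 0.00) ✓; FC at -65.30° ✓; |FC| = 16.80 ✓; ∠FCD = 81.10° ✓; |CD| = 30.00 ✓; ∠CDZ = 117.7° ✓; |DZ| = 10.50 ✓; ∠DZV = 84.40° ✓; |ZV| = 18.50 ✓; ∠ZVU = 99.60° ✓; |VU| = 13.40 ✓; ∠VUK = 76.80° ✓; |UK| = 21.80 ✗.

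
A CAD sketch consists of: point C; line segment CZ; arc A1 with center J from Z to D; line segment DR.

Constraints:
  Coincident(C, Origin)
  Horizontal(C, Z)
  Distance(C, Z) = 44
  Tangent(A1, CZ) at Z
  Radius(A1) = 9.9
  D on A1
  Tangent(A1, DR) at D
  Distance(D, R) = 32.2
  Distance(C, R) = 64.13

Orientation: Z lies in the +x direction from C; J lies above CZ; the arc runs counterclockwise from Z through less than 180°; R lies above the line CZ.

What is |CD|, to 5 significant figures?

54.999

C is at the origin; C and Z share the same y with |CZ| = 44.0 and Z on the +x side, so Z = (44.000, 0.0000). The tangent condition forces JZ to be normal to CZ, so J = Z + (0, 9.9) = (44.000, 9.9000). Since JD ⟂ DR (tangency), |JR| = √(9.9² + 32.2²) = 33.688 regardless of where D sits on A1. So R lies on both circle(C, 64.13) and circle(J, 33.688); the above-CZ intersection is R = (47.179, 43.437). D is the foot of the tangent from R: D = (53.695, 11.903).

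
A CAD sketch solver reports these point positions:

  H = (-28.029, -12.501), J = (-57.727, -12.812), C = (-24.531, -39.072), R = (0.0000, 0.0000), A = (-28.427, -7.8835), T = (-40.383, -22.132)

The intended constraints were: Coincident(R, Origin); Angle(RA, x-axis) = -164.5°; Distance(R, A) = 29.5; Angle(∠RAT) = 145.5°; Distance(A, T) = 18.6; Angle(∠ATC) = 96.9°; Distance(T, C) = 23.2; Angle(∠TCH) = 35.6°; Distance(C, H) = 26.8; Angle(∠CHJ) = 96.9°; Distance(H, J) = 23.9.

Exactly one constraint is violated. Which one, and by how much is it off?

Distance(H, J) = 23.9 — off by 5.80.

R = (0.00, 0.00) ✓; RA at -164.5° ✓; |RA| = 29.50 ✓; ∠RAT = 145.5° ✓; |AT| = 18.60 ✓; ∠ATC = 96.90° ✓; |TC| = 23.20 ✓; ∠TCH = 35.60° ✓; |CH| = 26.80 ✓; ∠CHJ = 96.90° ✓; |HJ| = 29.70 ✗.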